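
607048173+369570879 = 976619052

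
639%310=19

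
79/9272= 79/9272 = 0.01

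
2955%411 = 78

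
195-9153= - 8958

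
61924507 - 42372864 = 19551643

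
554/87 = 554/87=6.37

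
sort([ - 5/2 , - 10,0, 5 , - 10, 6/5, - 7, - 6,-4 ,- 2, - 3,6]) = [ - 10, - 10, - 7,-6, - 4, - 3 , - 5/2, - 2, 0,  6/5 , 5, 6]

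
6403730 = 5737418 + 666312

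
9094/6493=9094/6493 =1.40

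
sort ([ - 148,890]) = [  -  148,890]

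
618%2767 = 618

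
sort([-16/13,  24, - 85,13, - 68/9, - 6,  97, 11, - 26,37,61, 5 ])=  [-85, - 26, - 68/9, - 6, - 16/13,  5, 11, 13, 24,37, 61 , 97 ] 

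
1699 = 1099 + 600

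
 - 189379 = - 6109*31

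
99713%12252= 1697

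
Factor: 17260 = 2^2*5^1*863^1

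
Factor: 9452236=2^2*2363059^1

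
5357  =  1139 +4218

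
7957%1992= 1981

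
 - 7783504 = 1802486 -9585990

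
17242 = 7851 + 9391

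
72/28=18/7 = 2.57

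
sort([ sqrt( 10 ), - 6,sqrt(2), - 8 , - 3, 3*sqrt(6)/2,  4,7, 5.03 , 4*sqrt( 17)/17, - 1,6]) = [ - 8, - 6, - 3 , - 1,4*sqrt (17)/17 , sqrt( 2),sqrt(10 ),  3*sqrt( 6 )/2,  4,5.03,6, 7 ] 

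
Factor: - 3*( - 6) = 18 = 2^1*3^2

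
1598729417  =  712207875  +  886521542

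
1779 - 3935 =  - 2156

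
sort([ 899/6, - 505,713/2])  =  [ - 505, 899/6,713/2 ] 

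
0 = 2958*0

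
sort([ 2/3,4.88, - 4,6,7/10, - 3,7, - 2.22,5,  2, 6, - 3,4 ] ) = [ - 4, - 3, - 3, - 2.22, 2/3,7/10,2,4 , 4.88, 5, 6,6,7 ] 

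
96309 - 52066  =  44243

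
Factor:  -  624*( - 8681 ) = 2^4*3^1*13^1*8681^1 =5416944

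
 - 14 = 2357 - 2371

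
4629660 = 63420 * 73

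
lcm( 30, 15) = 30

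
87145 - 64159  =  22986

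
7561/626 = 7561/626 = 12.08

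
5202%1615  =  357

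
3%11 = 3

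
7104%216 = 192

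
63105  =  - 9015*( - 7 )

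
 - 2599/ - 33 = 78 + 25/33 = 78.76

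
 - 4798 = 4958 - 9756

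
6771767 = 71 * 95377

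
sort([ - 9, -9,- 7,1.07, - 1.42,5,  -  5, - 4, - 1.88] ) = [ - 9, - 9,-7, - 5, - 4,-1.88, - 1.42,1.07, 5 ]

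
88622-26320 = 62302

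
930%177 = 45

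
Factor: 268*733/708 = 3^ (-1 )*59^(  -  1 )*67^1*733^1  =  49111/177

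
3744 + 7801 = 11545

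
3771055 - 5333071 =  - 1562016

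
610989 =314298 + 296691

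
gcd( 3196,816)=68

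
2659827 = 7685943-5026116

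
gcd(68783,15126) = 1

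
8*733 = 5864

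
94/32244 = 47/16122 = 0.00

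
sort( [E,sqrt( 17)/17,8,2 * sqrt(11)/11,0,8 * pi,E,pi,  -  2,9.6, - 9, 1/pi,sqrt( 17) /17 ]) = [  -  9,  -  2,0, sqrt( 17 ) /17, sqrt( 17)/17,1/pi,2 *sqrt(11 )/11,E,E,pi, 8, 9.6,  8*pi]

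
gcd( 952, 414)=2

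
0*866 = 0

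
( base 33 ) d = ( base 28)D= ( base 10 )13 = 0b1101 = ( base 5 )23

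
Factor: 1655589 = 3^1*13^1*42451^1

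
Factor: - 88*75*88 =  - 580800 = -  2^6* 3^1 * 5^2*11^2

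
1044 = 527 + 517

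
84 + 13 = 97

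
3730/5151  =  3730/5151 = 0.72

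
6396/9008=1599/2252=0.71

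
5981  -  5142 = 839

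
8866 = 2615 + 6251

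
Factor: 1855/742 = 2^( -1)*5^1 = 5/2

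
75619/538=140 + 299/538 = 140.56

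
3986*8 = 31888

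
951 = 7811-6860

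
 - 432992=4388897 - 4821889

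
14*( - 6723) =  - 94122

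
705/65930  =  141/13186 = 0.01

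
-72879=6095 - 78974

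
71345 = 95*751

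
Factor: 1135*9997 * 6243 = 3^1*5^1*13^1*227^1*769^1*2081^1=70836792585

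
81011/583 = 81011/583 = 138.96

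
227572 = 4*56893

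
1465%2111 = 1465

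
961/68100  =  961/68100 = 0.01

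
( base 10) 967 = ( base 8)1707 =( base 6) 4251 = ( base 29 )14A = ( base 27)18M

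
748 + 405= 1153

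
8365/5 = 1673 = 1673.00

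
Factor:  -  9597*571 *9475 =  - 51921929325= -  3^1 * 5^2*7^1 * 379^1 * 457^1*571^1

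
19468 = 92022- 72554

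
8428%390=238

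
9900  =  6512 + 3388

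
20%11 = 9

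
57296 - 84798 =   -  27502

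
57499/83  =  692 + 63/83=692.76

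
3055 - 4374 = -1319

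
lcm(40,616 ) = 3080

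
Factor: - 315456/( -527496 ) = 424/709 =2^3*53^1*709^ ( - 1 )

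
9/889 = 9/889 = 0.01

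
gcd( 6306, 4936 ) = 2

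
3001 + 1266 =4267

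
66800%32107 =2586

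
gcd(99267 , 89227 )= 1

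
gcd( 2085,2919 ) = 417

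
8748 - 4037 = 4711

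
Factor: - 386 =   -  2^1*193^1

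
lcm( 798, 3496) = 73416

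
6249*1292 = 8073708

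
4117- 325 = 3792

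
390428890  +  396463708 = 786892598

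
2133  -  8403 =- 6270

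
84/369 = 28/123  =  0.23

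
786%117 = 84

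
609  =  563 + 46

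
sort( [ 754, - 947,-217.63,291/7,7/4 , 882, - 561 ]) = [ - 947, - 561, - 217.63, 7/4,291/7,  754,882]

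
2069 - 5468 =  - 3399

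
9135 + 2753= 11888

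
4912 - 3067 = 1845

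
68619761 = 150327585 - 81707824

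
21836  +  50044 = 71880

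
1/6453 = 1/6453= 0.00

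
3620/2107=1 + 1513/2107 = 1.72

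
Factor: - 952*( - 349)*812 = 2^5*7^2*17^1*29^1*349^1  =  269785376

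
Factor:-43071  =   - 3^1*7^2*293^1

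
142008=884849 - 742841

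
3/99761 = 3/99761 = 0.00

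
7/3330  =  7/3330 = 0.00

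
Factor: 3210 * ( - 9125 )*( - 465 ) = 2^1*3^2 * 5^5*31^1*73^1*107^1 = 13620431250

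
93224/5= 93224/5 =18644.80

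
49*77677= 3806173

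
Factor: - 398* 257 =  - 2^1*199^1*257^1=-102286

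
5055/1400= 3 + 171/280= 3.61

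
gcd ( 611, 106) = 1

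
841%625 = 216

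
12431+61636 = 74067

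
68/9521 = 68/9521=0.01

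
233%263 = 233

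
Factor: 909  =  3^2*101^1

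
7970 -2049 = 5921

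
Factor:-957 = -3^1*11^1*29^1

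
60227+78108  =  138335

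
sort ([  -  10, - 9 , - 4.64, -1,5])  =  [  -  10, - 9,-4.64, - 1, 5 ]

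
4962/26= 190 + 11/13  =  190.85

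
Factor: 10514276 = 2^2*47^1*55927^1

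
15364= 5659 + 9705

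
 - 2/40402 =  - 1+20200/20201 = -0.00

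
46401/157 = 46401/157 = 295.55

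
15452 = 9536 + 5916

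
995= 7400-6405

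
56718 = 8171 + 48547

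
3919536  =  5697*688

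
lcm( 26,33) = 858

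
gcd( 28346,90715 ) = 1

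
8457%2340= 1437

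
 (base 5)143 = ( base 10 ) 48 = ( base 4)300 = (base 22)24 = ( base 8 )60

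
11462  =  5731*2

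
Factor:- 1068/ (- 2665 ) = 2^2 * 3^1 * 5^(-1 )*13^( - 1)*41^( - 1)*89^1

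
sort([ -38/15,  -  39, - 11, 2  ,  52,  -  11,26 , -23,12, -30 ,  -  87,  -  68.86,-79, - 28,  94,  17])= [ - 87,-79, - 68.86,-39, - 30, - 28, - 23, - 11, -11, - 38/15,2, 12,  17, 26,  52,94 ]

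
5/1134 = 5/1134 = 0.00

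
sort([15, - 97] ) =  [-97,15 ] 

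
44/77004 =11/19251= 0.00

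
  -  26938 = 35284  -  62222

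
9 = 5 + 4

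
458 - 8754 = -8296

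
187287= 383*489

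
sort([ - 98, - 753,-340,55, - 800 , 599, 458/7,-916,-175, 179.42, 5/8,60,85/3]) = [-916,-800, - 753, - 340, - 175,-98,5/8, 85/3,55, 60, 458/7,179.42,599 ] 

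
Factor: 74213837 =4261^1 * 17417^1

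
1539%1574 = 1539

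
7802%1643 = 1230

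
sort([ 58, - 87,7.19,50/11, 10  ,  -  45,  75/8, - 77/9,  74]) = [ - 87, - 45 ,-77/9, 50/11 , 7.19, 75/8, 10, 58,  74]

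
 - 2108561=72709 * ( - 29)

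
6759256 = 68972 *98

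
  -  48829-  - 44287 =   -  4542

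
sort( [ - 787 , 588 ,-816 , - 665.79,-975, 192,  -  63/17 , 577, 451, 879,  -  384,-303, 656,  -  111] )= [-975, - 816 ,  -  787, - 665.79,-384, - 303, - 111,  -  63/17, 192, 451, 577, 588, 656, 879]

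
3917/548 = 3917/548 = 7.15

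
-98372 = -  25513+  -  72859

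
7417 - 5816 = 1601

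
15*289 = 4335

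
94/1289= 94/1289=0.07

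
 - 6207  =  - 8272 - -2065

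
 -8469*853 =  - 7224057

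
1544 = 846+698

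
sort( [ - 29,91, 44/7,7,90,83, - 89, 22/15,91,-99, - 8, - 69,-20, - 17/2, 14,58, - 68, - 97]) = [-99, - 97,-89, - 69, - 68 , - 29,- 20, - 17/2 , - 8, 22/15,44/7,7,14,  58, 83, 90,91,91]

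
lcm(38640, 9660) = 38640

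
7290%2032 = 1194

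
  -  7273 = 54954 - 62227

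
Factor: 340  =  2^2*5^1*17^1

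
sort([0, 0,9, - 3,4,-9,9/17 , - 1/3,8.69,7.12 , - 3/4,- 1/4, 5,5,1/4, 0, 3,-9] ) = [  -  9,-9, - 3, - 3/4, - 1/3,-1/4,0,0,0,1/4, 9/17,3,4,5,5, 7.12 , 8.69,9] 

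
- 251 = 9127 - 9378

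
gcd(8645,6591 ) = 13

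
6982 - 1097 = 5885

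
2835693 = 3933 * 721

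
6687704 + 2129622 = 8817326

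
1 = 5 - 4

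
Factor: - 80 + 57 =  - 23^1  =  -23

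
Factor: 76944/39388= 2^2*3^1 * 7^1*43^( - 1 ) = 84/43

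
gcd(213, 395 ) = 1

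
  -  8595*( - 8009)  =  68837355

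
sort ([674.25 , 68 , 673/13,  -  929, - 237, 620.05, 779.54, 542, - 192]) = [ - 929, - 237, - 192,  673/13,  68,542,  620.05, 674.25, 779.54]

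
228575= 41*5575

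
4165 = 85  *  49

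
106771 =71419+35352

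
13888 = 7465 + 6423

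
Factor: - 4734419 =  - 829^1*5711^1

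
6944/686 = 10 + 6/49 = 10.12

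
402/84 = 67/14 = 4.79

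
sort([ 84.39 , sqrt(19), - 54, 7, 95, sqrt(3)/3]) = [ -54,sqrt( 3) /3, sqrt(19) , 7 , 84.39,95 ]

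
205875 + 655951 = 861826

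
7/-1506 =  -1 + 1499/1506 = - 0.00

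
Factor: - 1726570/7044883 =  - 2^1*5^1*29^ ( - 1)*172657^1*242927^(  -  1) 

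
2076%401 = 71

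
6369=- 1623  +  7992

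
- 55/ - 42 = 55/42=1.31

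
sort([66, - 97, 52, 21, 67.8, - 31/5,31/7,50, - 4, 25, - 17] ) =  [ - 97, - 17, - 31/5, - 4,31/7, 21, 25, 50, 52, 66,67.8]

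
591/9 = 65 + 2/3 = 65.67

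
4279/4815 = 4279/4815 = 0.89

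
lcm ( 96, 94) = 4512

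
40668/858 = 47 + 57/143 = 47.40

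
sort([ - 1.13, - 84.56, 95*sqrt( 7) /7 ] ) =[-84.56, - 1.13, 95*sqrt( 7)/7]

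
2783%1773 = 1010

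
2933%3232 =2933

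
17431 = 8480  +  8951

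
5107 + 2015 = 7122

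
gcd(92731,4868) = 1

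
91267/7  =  91267/7 = 13038.14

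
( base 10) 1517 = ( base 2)10111101101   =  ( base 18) 4c5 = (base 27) 225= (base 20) 3FH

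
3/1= 3 = 3.00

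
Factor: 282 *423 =2^1*3^3 *47^2 = 119286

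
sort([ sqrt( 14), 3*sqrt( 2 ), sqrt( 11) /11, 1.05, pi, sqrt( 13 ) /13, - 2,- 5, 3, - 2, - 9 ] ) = [ - 9, - 5,- 2, - 2, sqrt (13)/13,sqrt ( 11)/11, 1.05, 3 , pi , sqrt( 14), 3*sqrt( 2 )] 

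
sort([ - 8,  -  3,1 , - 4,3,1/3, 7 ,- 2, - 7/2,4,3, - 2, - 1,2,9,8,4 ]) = [-8,  -  4, - 7/2, - 3,-2,  -  2, - 1, 1/3,1,2,3, 3,4,4,7, 8 , 9]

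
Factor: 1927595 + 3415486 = 3^1*1781027^1 =5343081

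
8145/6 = 1357 + 1/2 = 1357.50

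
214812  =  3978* 54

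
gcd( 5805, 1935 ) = 1935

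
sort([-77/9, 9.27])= [ - 77/9,  9.27] 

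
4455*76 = 338580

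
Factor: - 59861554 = -2^1*29930777^1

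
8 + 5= 13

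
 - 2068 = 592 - 2660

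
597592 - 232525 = 365067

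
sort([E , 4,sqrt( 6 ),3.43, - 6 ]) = [ - 6,sqrt( 6 ),E,3.43, 4 ]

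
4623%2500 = 2123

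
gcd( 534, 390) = 6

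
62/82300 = 31/41150 = 0.00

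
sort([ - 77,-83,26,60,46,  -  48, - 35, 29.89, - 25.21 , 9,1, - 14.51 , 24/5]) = [ - 83, - 77, - 48, - 35, - 25.21,-14.51,1,24/5, 9, 26,29.89 , 46, 60] 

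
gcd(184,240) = 8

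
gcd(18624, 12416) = 6208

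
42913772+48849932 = 91763704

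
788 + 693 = 1481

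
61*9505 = 579805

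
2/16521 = 2/16521= 0.00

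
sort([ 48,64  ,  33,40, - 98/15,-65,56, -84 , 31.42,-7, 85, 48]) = [-84, - 65, - 7,  -  98/15,31.42,33,40,48 , 48,56, 64,85]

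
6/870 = 1/145 = 0.01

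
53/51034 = 53/51034= 0.00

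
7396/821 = 7396/821 = 9.01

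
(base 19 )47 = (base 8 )123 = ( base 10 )83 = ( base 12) 6b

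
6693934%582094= 290900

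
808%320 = 168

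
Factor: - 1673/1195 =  - 7/5 = - 5^(-1)*7^1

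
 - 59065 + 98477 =39412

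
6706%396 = 370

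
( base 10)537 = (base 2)1000011001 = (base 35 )fc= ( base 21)14c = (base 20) 16H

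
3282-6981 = -3699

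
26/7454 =13/3727 = 0.00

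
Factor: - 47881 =-47881^1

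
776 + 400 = 1176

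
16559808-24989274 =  - 8429466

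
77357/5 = 77357/5 = 15471.40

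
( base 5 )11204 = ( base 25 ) 174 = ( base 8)1444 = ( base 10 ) 804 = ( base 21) 1H6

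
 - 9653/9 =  - 9653/9 = - 1072.56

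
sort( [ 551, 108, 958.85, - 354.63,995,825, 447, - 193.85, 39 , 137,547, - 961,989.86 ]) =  [-961, - 354.63, - 193.85,39, 108,137, 447, 547,551,825,  958.85,989.86, 995]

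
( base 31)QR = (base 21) 1ie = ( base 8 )1501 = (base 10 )833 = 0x341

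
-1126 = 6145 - 7271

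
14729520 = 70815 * 208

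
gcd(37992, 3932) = 4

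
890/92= 445/46 = 9.67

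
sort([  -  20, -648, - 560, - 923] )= [ - 923, - 648 , -560,-20] 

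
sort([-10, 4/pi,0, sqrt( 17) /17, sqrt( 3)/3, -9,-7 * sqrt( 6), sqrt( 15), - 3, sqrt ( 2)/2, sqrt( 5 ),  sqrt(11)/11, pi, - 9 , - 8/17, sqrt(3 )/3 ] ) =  [  -  7*sqrt(6), - 10,-9, -9,- 3,-8/17, 0,sqrt( 17)/17, sqrt( 11)/11, sqrt ( 3)/3, sqrt( 3)/3, sqrt( 2 )/2,4/pi,  sqrt(5), pi, sqrt (15) ]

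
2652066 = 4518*587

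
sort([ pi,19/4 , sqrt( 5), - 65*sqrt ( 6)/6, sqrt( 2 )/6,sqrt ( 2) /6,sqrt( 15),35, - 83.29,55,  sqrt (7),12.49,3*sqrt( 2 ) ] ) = [ - 83.29, - 65*sqrt ( 6 )/6,sqrt ( 2)/6,  sqrt(2 )/6,sqrt(5 ),sqrt (7 ), pi,sqrt( 15), 3*sqrt( 2 ), 19/4,12.49,35,55]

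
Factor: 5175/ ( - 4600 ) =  - 2^( - 3) * 3^2 = - 9/8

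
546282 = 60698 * 9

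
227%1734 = 227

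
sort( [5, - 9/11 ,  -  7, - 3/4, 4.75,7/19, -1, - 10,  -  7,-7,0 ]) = [- 10, - 7, - 7, - 7,- 1,  -  9/11 ,  -  3/4, 0,7/19,4.75, 5] 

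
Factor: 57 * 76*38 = 2^3*3^1 * 19^3 = 164616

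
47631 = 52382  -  4751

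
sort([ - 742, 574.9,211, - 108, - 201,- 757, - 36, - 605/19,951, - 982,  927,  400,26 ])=[ - 982, - 757, - 742, - 201,-108, - 36, - 605/19, 26 , 211,  400,  574.9, 927, 951]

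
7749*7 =54243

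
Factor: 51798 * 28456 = 1473963888  =  2^4*3^1 * 89^1 * 97^1*3557^1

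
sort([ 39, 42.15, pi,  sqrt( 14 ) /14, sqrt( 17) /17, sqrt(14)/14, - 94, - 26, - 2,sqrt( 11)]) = [ - 94, - 26, - 2, sqrt( 17)/17, sqrt( 14)/14 , sqrt( 14 ) /14, pi, sqrt(11),39, 42.15] 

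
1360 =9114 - 7754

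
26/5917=26/5917 = 0.00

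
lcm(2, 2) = 2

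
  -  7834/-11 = 712 + 2/11 = 712.18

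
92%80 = 12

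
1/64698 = 1/64698 = 0.00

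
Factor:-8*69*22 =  - 12144 = -2^4*3^1*11^1*23^1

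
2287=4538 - 2251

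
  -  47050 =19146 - 66196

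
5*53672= 268360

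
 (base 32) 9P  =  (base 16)139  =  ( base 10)313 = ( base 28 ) B5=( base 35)8X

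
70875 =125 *567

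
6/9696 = 1/1616=0.00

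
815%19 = 17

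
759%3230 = 759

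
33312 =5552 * 6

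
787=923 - 136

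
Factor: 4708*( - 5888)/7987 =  -27720704/7987 = - 2^10 *7^ ( - 2 ) * 11^1*23^1*107^1*163^ (  -  1)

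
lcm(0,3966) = 0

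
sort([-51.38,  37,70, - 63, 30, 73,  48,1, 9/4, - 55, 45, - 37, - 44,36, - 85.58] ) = [ - 85.58, - 63,  -  55,- 51.38, - 44, - 37,1,9/4 , 30,36, 37,45,  48 , 70 , 73] 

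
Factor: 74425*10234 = 761665450 = 2^1*5^2*7^1*13^1*17^1*43^1*229^1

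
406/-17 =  - 24  +  2/17 = - 23.88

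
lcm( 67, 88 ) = 5896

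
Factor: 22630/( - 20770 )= -67^( - 1)*73^1 = - 73/67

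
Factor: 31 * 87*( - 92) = -2^2*3^1*23^1*29^1*31^1 = - 248124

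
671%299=73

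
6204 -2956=3248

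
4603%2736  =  1867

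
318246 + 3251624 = 3569870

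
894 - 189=705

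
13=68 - 55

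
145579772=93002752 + 52577020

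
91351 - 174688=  - 83337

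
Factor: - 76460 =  - 2^2*5^1 * 3823^1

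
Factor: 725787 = 3^3*26881^1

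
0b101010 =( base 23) 1J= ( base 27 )1f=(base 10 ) 42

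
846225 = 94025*9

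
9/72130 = 9/72130 =0.00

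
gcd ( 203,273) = 7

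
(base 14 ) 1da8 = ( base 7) 21601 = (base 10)5440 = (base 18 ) ge4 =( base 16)1540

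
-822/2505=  - 274/835 = - 0.33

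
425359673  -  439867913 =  - 14508240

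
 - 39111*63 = -2463993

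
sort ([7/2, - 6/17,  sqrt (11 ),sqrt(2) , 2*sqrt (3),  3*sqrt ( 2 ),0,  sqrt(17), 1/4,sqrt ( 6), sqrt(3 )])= [ - 6/17,0, 1/4,  sqrt ( 2 ) , sqrt( 3), sqrt( 6 ), sqrt(11) , 2*sqrt( 3),7/2,sqrt(17 ), 3*sqrt( 2 )] 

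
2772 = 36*77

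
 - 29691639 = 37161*(  -  799)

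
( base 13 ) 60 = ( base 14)58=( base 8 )116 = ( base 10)78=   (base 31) 2G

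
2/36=1/18 = 0.06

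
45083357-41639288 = 3444069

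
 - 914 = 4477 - 5391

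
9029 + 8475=17504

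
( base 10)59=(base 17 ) 38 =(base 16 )3b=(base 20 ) 2j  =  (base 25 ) 29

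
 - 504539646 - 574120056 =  - 1078659702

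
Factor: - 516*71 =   -  36636 = - 2^2*3^1*43^1*71^1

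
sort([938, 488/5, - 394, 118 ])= [ - 394,488/5, 118,938]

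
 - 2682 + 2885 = 203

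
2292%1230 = 1062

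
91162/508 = 45581/254= 179.45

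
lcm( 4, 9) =36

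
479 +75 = 554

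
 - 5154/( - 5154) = 1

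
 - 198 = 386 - 584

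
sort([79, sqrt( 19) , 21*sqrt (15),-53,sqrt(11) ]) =[ - 53 , sqrt( 11),sqrt( 19 ),79,21*sqrt(15)]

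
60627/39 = 1554 + 7/13  =  1554.54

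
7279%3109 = 1061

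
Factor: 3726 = 2^1*3^4*23^1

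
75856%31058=13740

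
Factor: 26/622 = 13/311  =  13^1*311^ ( - 1 ) 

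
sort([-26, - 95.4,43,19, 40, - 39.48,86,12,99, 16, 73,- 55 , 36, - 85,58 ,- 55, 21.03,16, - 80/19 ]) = [- 95.4, - 85, - 55,- 55,-39.48,-26,-80/19,12, 16 , 16, 19,21.03 , 36,40,  43,58,73,86,99] 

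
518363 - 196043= 322320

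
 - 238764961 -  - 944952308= 706187347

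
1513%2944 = 1513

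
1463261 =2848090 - 1384829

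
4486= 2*2243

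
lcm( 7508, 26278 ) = 52556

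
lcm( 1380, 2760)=2760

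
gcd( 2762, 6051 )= 1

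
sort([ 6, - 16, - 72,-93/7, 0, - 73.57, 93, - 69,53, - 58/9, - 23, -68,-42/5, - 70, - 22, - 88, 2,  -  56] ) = [ -88, - 73.57, - 72, - 70,-69, - 68 ,-56,-23,  -  22, - 16,- 93/7, - 42/5, - 58/9, 0,2, 6, 53,  93] 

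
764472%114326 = 78516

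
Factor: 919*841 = 772879 = 29^2*919^1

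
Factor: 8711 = 31^1*281^1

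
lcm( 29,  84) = 2436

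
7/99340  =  7/99340 = 0.00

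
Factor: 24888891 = 3^1*751^1*11047^1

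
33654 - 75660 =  - 42006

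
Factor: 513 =3^3*19^1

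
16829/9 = 1869 + 8/9 = 1869.89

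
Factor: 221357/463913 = 449^1*941^ ( - 1)  =  449/941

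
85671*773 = 66223683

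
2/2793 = 2/2793 = 0.00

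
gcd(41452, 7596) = 4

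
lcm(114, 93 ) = 3534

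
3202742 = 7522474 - 4319732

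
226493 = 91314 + 135179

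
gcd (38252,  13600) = 4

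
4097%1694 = 709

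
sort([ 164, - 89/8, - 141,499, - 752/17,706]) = [ - 141,-752/17, - 89/8,164, 499,706]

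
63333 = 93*681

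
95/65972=95/65972=0.00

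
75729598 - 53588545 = 22141053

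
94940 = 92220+2720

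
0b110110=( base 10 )54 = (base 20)2e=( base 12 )46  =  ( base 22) 2A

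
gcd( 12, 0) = 12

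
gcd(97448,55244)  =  4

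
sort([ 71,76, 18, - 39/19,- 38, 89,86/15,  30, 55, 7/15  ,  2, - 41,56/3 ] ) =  [-41, - 38 ,  -  39/19,7/15,2,86/15,18,56/3,30,55,71,76, 89 ] 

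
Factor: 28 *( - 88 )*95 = - 2^5 * 5^1*7^1*11^1*19^1=-234080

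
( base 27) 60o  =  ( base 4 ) 1010232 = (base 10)4398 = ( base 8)10456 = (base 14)1862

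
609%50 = 9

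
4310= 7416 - 3106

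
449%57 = 50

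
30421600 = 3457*8800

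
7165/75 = 95  +  8/15 =95.53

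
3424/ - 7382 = - 1 + 1979/3691 = - 0.46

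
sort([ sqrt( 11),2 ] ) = [2,sqrt( 11 )] 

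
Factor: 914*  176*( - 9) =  - 2^5 *3^2*11^1*457^1= - 1447776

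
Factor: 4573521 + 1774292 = 653^1*9721^1 =6347813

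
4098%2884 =1214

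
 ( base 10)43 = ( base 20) 23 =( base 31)1c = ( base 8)53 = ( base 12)37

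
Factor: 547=547^1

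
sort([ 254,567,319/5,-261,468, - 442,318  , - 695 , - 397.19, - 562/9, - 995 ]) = [-995,  -  695,-442, - 397.19,-261, - 562/9, 319/5, 254,318,468,567] 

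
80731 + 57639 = 138370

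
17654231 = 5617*3143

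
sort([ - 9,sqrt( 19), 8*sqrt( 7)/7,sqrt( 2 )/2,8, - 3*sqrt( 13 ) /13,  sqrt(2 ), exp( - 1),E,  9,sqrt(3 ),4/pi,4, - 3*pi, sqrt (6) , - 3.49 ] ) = [ - 3*pi, - 9,- 3.49, - 3*sqrt ( 13) /13,exp( - 1 ),sqrt( 2 )/2,4/pi , sqrt( 2),sqrt (3), sqrt( 6 ), E,8*sqrt ( 7)/7, 4,sqrt(19 ), 8, 9 ] 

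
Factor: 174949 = 137^1*1277^1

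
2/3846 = 1/1923 = 0.00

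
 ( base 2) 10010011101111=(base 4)2103233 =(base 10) 9455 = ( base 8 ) 22357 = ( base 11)7116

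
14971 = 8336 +6635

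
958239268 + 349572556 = 1307811824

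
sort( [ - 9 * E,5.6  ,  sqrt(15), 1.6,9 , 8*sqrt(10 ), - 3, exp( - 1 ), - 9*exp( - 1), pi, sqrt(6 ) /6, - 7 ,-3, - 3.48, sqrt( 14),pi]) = [ - 9*E,  -  7, - 3.48,- 9*exp( - 1 ), - 3,-3, exp( - 1),sqrt(6) /6,1.6, pi, pi, sqrt(14), sqrt( 15),5.6, 9,8*sqrt(10 ) ] 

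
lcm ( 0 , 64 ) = 0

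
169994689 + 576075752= 746070441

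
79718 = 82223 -2505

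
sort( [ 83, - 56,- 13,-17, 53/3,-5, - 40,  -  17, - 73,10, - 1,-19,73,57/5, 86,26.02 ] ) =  [-73, - 56, - 40, - 19,-17, - 17,-13, - 5, - 1,10,57/5,53/3, 26.02,73,83,86]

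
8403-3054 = 5349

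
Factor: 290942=2^1*145471^1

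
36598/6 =6099 + 2/3= 6099.67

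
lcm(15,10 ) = 30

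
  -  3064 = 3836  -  6900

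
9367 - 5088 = 4279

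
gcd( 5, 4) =1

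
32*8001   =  256032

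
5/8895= 1/1779  =  0.00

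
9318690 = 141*66090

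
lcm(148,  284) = 10508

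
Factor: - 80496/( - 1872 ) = 43 = 43^1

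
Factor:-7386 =- 2^1*3^1 *1231^1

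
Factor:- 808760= - 2^3*5^1*20219^1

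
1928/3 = 1928/3 = 642.67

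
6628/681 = 9 + 499/681 = 9.73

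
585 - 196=389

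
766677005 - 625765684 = 140911321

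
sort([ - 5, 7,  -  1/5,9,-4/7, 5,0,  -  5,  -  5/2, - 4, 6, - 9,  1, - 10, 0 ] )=[-10,-9,-5 , - 5 , - 4, - 5/2, - 4/7,-1/5, 0, 0, 1 , 5, 6, 7, 9]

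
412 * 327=134724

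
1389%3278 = 1389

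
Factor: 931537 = 931537^1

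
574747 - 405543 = 169204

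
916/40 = 229/10 = 22.90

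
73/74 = 73/74 = 0.99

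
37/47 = 37/47 = 0.79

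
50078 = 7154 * 7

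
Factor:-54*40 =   -  2160 = -2^4 * 3^3 * 5^1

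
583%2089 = 583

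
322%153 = 16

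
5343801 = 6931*771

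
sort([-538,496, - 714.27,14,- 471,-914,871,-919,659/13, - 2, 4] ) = [ - 919, - 914, -714.27, - 538,  -  471, - 2,4,14,659/13,496,  871] 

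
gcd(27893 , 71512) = 1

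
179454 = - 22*( - 8157 ) 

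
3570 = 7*510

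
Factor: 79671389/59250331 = 11381627/8464333 = 19^1 * 31^( - 1)*43^1*13931^1*273043^( - 1 )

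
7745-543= 7202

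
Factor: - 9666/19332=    - 1/2 = - 2^(- 1)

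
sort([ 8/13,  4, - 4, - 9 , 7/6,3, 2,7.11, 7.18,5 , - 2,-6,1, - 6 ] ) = [ - 9, - 6 , - 6, - 4, - 2,8/13,1, 7/6,2,3,4,  5 , 7.11,7.18]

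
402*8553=3438306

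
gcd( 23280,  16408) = 8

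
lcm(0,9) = 0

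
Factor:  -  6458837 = -7^2*11^1 * 23^1*521^1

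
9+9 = 18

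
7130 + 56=7186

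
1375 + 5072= 6447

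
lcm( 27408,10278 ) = 82224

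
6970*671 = 4676870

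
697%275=147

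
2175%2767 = 2175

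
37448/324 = 9362/81=115.58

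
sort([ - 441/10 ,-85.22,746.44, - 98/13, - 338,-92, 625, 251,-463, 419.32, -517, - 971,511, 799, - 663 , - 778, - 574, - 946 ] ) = [ - 971,-946,-778, - 663,-574, - 517,  -  463, -338 , - 92, - 85.22, - 441/10, - 98/13,251, 419.32, 511, 625, 746.44,799 ]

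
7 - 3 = 4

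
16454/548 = 8227/274=30.03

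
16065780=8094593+7971187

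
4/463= 4/463 = 0.01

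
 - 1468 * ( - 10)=14680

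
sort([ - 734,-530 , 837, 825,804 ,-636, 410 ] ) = [ - 734,-636,-530, 410, 804,825, 837]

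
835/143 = 5  +  120/143  =  5.84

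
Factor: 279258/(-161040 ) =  - 763/440 = - 2^( - 3) * 5^( - 1) * 7^1*11^( - 1 )*109^1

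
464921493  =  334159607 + 130761886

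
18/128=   9/64 = 0.14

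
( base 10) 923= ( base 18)2f5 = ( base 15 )418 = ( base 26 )19D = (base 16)39B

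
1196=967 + 229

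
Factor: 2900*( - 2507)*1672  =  - 12155941600 = -2^5*5^2*11^1*19^1*23^1* 29^1*109^1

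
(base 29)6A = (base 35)59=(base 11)158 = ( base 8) 270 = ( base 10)184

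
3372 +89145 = 92517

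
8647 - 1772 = 6875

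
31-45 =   -  14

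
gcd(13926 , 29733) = 33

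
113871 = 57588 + 56283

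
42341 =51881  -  9540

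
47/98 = 47/98 = 0.48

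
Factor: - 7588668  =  -2^2 *3^1 * 632389^1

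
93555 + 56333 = 149888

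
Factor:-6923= -7^1*23^1*43^1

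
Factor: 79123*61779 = 4888139817= 3^1 * 11^1*7193^1*20593^1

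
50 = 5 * 10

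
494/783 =494/783 =0.63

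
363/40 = 9+3/40 =9.07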